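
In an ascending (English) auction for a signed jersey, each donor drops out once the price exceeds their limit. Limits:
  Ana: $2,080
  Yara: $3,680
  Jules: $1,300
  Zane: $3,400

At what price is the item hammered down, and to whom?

Yara wins at $3,400

Rule: the price rises until one bidder remains; the winner pays the price at which the last rival dropped out.
Limits in order: 3,680 (Yara) > 3,400 (Zane) > 2,080 (Ana) > 1,300 (Jules)
Zane is the last rival to drop out, at $3,400; Yara remains and wins at that price.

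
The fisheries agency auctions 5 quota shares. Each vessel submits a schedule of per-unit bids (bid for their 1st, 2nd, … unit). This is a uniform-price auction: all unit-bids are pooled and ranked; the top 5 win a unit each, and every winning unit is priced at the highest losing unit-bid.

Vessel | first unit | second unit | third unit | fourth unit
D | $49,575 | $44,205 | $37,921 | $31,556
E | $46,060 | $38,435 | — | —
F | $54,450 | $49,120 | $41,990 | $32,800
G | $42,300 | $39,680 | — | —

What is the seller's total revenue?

Total revenue: $211,500

Pooled unit-bids ranked (top 5): 54,450 (F-1), 49,575 (D-1), 49,120 (F-2), 46,060 (E-1), 44,205 (D-2)
The (k+1)-th unit-bid is $42,300.
Allocation: D 2, E 1, F 2. Every unit priced at $42,300.
Revenue = 5 × 42,300 = $211,500.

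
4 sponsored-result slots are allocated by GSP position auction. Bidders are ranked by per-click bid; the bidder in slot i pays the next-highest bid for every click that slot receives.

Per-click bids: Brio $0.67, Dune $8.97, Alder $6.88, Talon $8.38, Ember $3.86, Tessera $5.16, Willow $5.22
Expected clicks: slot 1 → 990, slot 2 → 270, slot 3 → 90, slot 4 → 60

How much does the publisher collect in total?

Total revenue: $10933.20

Per-click bids in order: $8.97 (Dune) > $8.38 (Talon) > $6.88 (Alder) > $5.22 (Willow) > $5.16 (Tessera) > …
Slot 1: Dune pays $8.38 × 990 = $8296.20
Slot 2: Talon pays $6.88 × 270 = $1857.60
Slot 3: Alder pays $5.22 × 90 = $469.80
Slot 4: Willow pays $5.16 × 60 = $309.60
Total = $10933.20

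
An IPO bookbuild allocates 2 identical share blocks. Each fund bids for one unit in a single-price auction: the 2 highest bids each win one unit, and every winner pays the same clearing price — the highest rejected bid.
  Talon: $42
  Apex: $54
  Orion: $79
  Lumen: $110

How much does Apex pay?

Sorting: 110 (Lumen), 79 (Orion), 54 (Apex), 42 (Talon)
Winners (2 units): Lumen, Orion.
Clearing price = highest rejected bid = $54.
Apex does not win → pays $0.

Apex pays $0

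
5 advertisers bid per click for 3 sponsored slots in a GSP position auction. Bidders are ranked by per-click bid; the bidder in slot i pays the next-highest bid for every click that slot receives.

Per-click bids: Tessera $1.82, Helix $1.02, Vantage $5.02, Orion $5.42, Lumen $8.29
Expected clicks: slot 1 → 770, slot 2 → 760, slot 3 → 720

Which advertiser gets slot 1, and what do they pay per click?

Lumen; $5.42 per click

Ranked by bid: $8.29 (Lumen) > $5.42 (Orion) > $5.02 (Vantage) > $1.82 (Tessera) > …
Slot 1 goes to the first-ranked bidder, Lumen, who pays the next bid down: $5.42/click.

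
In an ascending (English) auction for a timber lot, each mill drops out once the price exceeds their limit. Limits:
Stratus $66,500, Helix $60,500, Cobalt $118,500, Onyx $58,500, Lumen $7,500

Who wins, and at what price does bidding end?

Cobalt wins at $66,500

Rule: the price rises until one bidder remains; the winner pays the price at which the last rival dropped out.
Sorting limits: 118,500 (Cobalt) > 66,500 (Stratus) > 60,500 (Helix) > 58,500 (Onyx) > 7,500 (Lumen)
Once the price passes $66,500, only Cobalt is left; the hammer falls at Stratus's limit of $66,500.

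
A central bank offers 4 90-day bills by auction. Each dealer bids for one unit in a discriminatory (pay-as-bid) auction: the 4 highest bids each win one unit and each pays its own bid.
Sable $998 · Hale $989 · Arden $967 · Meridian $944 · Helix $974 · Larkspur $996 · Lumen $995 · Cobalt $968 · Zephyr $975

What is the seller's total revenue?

Ordering the bids: 998 (Sable), 996 (Larkspur), 995 (Lumen), 989 (Hale), 975 (Zephyr), 974 (Helix), …
Top 4: Sable, Larkspur, Lumen, Hale.
Total revenue = 998 + 996 + 995 + 989 = $3,978.

Total revenue: $3,978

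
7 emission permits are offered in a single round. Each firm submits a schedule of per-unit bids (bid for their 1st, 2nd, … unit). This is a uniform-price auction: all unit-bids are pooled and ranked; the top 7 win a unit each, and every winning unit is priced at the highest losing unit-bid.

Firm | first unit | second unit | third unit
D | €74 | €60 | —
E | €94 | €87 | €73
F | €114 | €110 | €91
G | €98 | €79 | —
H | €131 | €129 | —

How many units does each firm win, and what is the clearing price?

Pooled unit-bids ranked (top 7): 131 (H-1), 129 (H-2), 114 (F-1), 110 (F-2), 98 (G-1), 94 (E-1), 91 (F-3)
First bid not allocated: €87.
Allocation: E 1, F 3, G 1, H 2.

E 1, F 3, G 1, H 2; clearing price €87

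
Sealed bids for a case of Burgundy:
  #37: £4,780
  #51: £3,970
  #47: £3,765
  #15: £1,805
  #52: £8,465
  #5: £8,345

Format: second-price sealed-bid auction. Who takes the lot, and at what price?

Bids ranked: 8,465 (#52) > 8,345 (#5) > 4,780 (#37) > 3,970 (#51) > 3,765 (#47) > 1,805 (#15)
#52 is highest; pays the second-highest bid, £8,345.

#52 pays £8,345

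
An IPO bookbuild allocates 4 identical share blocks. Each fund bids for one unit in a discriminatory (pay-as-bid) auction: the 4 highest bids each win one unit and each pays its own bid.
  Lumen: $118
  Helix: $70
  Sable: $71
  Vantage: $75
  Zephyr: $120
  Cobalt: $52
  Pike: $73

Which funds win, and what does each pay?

Bids ranked high→low: 120 (Zephyr), 118 (Lumen), 75 (Vantage), 73 (Pike), 71 (Sable), 70 (Helix), …
The 4 highest are Zephyr, Lumen, Vantage, Pike.
Each winner pays its own bid: Zephyr $120, Lumen $118, Vantage $75, Pike $73.

Zephyr $120, Lumen $118, Vantage $75, Pike $73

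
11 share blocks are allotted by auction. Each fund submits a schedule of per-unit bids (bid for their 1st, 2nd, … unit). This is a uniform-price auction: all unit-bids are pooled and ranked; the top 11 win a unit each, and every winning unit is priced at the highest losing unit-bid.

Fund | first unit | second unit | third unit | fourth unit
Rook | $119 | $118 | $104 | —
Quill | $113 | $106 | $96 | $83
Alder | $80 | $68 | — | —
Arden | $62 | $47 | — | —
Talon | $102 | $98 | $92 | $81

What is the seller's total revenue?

Merging the schedules and taking the best 11: 119 (Rook-1), 118 (Rook-2), 113 (Quill-1), 106 (Quill-2), 104 (Rook-3), 102 (Talon-1), 98 (Talon-2), 96 (Quill-3), 92 (Talon-3), 83 (Quill-4), 81 (Talon-4)
The (k+1)-th unit-bid is $80.
Allocation: Quill 4, Rook 3, Talon 4. Every unit priced at $80.
Revenue = 11 × 80 = $880.

Total revenue: $880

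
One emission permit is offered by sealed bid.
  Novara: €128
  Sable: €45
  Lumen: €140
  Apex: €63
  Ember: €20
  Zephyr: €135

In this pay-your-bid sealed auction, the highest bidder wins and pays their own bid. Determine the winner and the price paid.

Lumen pays €140

Bids in order: 140 (Lumen) > 135 (Zephyr) > 128 (Novara) > 63 (Apex) > 45 (Sable) > 20 (Ember)
Lumen has the highest bid and pays exactly that: €140.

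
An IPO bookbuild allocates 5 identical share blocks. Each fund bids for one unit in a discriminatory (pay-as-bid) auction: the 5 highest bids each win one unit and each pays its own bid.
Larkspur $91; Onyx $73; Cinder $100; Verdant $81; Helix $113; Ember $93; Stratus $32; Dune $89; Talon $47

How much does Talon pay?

Ordering the bids: 113 (Helix), 100 (Cinder), 93 (Ember), 91 (Larkspur), 89 (Dune), 81 (Verdant), 73 (Onyx), …
Winners (5 units): Helix, Cinder, Ember, Larkspur, Dune.
Talon does not win → $0.

Talon pays $0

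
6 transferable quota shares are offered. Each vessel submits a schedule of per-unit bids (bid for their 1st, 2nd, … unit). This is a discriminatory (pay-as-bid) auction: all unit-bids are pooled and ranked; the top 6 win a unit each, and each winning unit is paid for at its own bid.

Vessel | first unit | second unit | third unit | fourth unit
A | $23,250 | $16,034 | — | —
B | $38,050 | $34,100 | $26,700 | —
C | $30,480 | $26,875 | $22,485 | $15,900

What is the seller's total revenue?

Total revenue: $179,455

Merging the schedules and taking the best 6: 38,050 (B-1), 34,100 (B-2), 30,480 (C-1), 26,875 (C-2), 26,700 (B-3), 23,250 (A-1)
Next rejected bid: $22,485 (not a price — pay-as-bid).
Each winning unit pays its own bid.
Revenue = 38,050 + 34,100 + 30,480 + 26,875 + 26,700 + 23,250 = $179,455.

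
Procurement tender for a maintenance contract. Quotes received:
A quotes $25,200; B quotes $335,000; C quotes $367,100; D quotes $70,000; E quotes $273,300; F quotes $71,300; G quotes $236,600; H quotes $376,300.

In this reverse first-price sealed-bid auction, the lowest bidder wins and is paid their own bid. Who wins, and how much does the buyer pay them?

A is paid $25,200

Rule: the lowest bidder wins and is paid their own bid.
Sorting bids: 25,200 (A) < 70,000 (D) < 71,300 (F) < 236,600 (G) < 273,300 (E) < 335,000 (B) < …
A has the lowest bid and is paid exactly that: $25,200.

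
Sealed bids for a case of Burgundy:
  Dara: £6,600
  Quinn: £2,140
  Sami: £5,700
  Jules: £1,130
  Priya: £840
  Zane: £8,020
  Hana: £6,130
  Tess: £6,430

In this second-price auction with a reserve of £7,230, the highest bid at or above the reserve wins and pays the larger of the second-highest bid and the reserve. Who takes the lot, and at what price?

Zane pays £7,230

Bids ranked: 8,020 (Zane) > 6,600 (Dara) > 6,430 (Tess) > 6,130 (Hana) > 5,700 (Sami) > 2,140 (Quinn) > …
Highest eligible bid: Zane at £8,020.
Second-highest bid £6,600 is below the reserve £7,230, so the reserve binds → payment £7,230.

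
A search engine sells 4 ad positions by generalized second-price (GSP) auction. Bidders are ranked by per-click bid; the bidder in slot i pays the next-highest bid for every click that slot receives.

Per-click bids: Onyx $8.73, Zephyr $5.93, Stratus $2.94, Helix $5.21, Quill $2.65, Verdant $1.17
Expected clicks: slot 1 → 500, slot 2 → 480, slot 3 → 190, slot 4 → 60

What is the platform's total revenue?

Total revenue: $6183.40

Per-click bids in order: $8.73 (Onyx) > $5.93 (Zephyr) > $5.21 (Helix) > $2.94 (Stratus) > $2.65 (Quill) > …
Slot 1: Onyx pays $5.93 × 500 = $2965.00
Slot 2: Zephyr pays $5.21 × 480 = $2500.80
Slot 3: Helix pays $2.94 × 190 = $558.60
Slot 4: Stratus pays $2.65 × 60 = $159.00
Total = $6183.40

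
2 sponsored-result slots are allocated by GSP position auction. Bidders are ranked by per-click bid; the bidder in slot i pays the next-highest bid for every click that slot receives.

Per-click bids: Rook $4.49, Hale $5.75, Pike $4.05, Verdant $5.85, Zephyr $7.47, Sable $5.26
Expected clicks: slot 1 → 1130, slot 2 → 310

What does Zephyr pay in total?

Zephyr pays $6610.50

Sorting advertisers: $7.47 (Zephyr) > $5.85 (Verdant) > $5.75 (Hale) > …
Zephyr holds slot 1 → pays next bid $5.85 × 1130 clicks = $6610.50.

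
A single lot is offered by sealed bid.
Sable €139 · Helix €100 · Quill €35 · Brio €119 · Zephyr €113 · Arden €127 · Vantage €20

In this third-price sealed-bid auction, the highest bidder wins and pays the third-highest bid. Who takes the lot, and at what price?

Third-price sealed-bid auction: the highest bidder wins and pays the third-highest bid.
Sorting bids: 139 (Sable) > 127 (Arden) > 119 (Brio) > 113 (Zephyr) > 100 (Helix) > 35 (Quill) > …
Sable wins; payment is bid #3 in the ranking = €119.

Sable pays €119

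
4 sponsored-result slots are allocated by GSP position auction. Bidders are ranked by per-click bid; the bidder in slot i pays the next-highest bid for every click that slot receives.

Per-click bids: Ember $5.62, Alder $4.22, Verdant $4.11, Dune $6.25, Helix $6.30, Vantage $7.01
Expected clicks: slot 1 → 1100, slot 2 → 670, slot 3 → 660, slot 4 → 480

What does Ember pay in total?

Ember pays $2025.60

Ranked by bid: $7.01 (Vantage) > $6.30 (Helix) > $6.25 (Dune) > $5.62 (Ember) > $4.22 (Alder) > …
Ember holds slot 4 → pays next bid $4.22 × 480 clicks = $2025.60.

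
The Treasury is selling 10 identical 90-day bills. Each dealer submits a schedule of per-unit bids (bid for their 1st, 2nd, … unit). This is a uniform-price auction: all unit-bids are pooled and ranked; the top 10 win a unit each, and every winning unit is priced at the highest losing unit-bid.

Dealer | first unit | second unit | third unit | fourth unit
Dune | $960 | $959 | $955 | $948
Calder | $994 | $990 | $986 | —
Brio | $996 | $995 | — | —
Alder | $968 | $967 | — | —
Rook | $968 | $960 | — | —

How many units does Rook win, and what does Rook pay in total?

Rook: 2 units, pays $1,918

Merging the schedules and taking the best 10: 996 (Brio-1), 995 (Brio-2), 994 (Calder-1), 990 (Calder-2), 986 (Calder-3), 968 (Alder-1), 968 (Rook-1), 967 (Alder-2), 960 (Dune-1), 960 (Rook-2)
The (k+1)-th unit-bid is $959.
Rook wins 2 unit(s) at $959 each.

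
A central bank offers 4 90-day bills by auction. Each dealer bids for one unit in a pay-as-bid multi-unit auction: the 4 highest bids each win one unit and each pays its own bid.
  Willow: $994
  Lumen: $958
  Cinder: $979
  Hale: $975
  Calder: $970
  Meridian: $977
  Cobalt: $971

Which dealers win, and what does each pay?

Willow $994, Cinder $979, Meridian $977, Hale $975

Sorting: 994 (Willow), 979 (Cinder), 977 (Meridian), 975 (Hale), 971 (Cobalt), 970 (Calder), …
Top 4: Willow, Cinder, Meridian, Hale.
Each winner pays its own bid: Willow $994, Cinder $979, Meridian $977, Hale $975.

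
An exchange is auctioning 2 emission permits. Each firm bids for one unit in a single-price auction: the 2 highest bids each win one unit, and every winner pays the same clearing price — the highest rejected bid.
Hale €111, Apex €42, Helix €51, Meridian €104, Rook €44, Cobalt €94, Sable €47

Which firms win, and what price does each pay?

Hale, Meridian; each pays €94

Bids ranked high→low: 111 (Hale), 104 (Meridian), 94 (Cobalt), 51 (Helix), …
The 2 highest are Hale, Meridian.
First losing bid is Cobalt's €94, which sets the uniform price.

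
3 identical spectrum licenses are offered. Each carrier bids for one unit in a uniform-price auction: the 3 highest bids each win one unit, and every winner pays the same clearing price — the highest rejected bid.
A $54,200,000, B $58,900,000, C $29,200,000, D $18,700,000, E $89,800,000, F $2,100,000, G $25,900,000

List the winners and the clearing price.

Bids ranked high→low: 89,800,000 (E), 58,900,000 (B), 54,200,000 (A), 29,200,000 (C), 25,900,000 (G), …
Winners (3 units): E, B, A.
First losing bid is C's $29,200,000, which sets the uniform price.

E, B, A; each pays $29,200,000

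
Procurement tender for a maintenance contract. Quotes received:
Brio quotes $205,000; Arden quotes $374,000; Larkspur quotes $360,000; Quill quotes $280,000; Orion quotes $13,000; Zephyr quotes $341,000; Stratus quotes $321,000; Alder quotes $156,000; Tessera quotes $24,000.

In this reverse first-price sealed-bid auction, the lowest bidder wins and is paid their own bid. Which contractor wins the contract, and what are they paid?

Rule: the lowest bidder wins and is paid their own bid.
Bids ranked: 13,000 (Orion) < 24,000 (Tessera) < 156,000 (Alder) < 205,000 (Brio) < 280,000 (Quill) < 321,000 (Stratus) < …
First-price: Orion is paid what they bid, $13,000.

Orion is paid $13,000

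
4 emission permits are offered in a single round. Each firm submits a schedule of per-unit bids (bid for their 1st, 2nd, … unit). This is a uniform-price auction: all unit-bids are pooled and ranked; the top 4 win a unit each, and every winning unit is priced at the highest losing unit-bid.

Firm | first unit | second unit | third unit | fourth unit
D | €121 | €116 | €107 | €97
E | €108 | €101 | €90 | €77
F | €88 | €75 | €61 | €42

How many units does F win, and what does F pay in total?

All unit-bids, highest first — top 4: 121 (D-1), 116 (D-2), 108 (E-1), 107 (D-3)
First bid not allocated: €101.
F wins 0 unit(s) at €101 each.

F: 0 units, pays €0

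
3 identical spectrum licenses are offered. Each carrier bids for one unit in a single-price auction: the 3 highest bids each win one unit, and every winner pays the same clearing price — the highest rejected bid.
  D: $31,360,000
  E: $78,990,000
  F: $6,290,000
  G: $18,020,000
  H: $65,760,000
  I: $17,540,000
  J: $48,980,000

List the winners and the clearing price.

E, H, J; each pays $31,360,000

Ordering the bids: 78,990,000 (E), 65,760,000 (H), 48,980,000 (J), 31,360,000 (D), 18,020,000 (G), …
The 3 highest are E, H, J.
Highest unsuccessful bid: $31,360,000 → clearing price.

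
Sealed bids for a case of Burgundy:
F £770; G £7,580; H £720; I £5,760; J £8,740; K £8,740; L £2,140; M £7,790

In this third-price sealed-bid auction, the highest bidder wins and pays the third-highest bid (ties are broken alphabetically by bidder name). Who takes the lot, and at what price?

Bids in order: 8,740 (J) > 8,740 (K) > 7,790 (M) > 7,580 (G) > 5,760 (I) > 2,140 (L) > …
Tie at £8,740 → J wins by tie-break.
J wins; payment is bid #3 in the ranking = £7,790.

J pays £7,790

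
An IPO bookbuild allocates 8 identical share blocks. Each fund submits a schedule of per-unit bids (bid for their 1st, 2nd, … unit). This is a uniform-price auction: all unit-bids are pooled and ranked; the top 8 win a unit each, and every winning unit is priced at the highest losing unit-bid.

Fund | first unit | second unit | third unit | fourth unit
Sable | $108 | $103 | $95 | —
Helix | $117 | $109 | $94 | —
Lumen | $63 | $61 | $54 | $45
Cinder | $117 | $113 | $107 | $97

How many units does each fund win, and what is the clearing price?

Cinder 4, Helix 2, Sable 2; clearing price $95

Pooled unit-bids ranked (top 8): 117 (Helix-1), 117 (Cinder-1), 113 (Cinder-2), 109 (Helix-2), 108 (Sable-1), 107 (Cinder-3), 103 (Sable-2), 97 (Cinder-4)
First bid not allocated: $95.
Allocation: Cinder 4, Helix 2, Sable 2.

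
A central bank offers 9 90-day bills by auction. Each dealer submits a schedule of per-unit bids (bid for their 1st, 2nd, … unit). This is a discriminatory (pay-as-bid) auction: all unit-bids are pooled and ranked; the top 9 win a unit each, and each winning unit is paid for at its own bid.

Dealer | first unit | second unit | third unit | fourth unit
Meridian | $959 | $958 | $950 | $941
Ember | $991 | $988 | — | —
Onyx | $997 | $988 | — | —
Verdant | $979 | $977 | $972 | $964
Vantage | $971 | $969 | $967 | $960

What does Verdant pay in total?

Verdant pays $2,928

All unit-bids, highest first — top 9: 997 (Onyx-1), 991 (Ember-1), 988 (Ember-2), 988 (Onyx-2), 979 (Verdant-1), 977 (Verdant-2), 972 (Verdant-3), 971 (Vantage-1), 969 (Vantage-2)
Next rejected bid: $967 (not a price — pay-as-bid).
Verdant's winning unit-bids: 979 + 977 + 972 = $2,928.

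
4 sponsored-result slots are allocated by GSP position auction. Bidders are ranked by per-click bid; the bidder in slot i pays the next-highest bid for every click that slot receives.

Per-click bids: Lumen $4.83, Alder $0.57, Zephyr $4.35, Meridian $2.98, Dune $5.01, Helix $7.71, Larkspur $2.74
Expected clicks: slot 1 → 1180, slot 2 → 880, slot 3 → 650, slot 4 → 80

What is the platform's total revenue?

Per-click bids in order: $7.71 (Helix) > $5.01 (Dune) > $4.83 (Lumen) > $4.35 (Zephyr) > $2.98 (Meridian) > …
Slot 1: Helix pays $5.01 × 1180 = $5911.80
Slot 2: Dune pays $4.83 × 880 = $4250.40
Slot 3: Lumen pays $4.35 × 650 = $2827.50
Slot 4: Zephyr pays $2.98 × 80 = $238.40
Total = $13228.10

Total revenue: $13228.10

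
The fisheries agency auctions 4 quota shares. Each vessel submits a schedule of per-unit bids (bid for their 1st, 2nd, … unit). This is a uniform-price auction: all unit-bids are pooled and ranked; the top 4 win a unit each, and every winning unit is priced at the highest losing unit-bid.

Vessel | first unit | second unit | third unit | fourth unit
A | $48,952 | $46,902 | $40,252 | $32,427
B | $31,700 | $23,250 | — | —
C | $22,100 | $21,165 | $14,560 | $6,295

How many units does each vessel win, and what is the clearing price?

A 4; clearing price $31,700

Pooled unit-bids ranked (top 4): 48,952 (A-1), 46,902 (A-2), 40,252 (A-3), 32,427 (A-4)
First bid not allocated: $31,700.
Allocation: A 4.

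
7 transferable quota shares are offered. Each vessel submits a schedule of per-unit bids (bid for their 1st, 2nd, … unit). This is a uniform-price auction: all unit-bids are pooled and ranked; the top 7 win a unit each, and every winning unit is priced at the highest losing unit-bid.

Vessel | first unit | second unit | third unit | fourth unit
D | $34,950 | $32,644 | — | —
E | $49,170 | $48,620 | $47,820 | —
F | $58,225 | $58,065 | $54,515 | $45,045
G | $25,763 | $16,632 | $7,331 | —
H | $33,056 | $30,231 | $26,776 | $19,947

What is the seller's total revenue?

Pooled unit-bids ranked (top 7): 58,225 (F-1), 58,065 (F-2), 54,515 (F-3), 49,170 (E-1), 48,620 (E-2), 47,820 (E-3), 45,045 (F-4)
Highest rejected unit-bid = $34,950.
Allocation: E 3, F 4. Every unit priced at $34,950.
Revenue = 7 × 34,950 = $244,650.

Total revenue: $244,650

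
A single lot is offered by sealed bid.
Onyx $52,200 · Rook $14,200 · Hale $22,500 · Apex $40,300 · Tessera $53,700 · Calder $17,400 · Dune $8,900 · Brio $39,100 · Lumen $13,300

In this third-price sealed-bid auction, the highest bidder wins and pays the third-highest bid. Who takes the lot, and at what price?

Bids ranked: 53,700 (Tessera) > 52,200 (Onyx) > 40,300 (Apex) > 39,100 (Brio) > 22,500 (Hale) > 17,400 (Calder) > …
Tessera is highest; pays the third-highest bid, $40,300.

Tessera pays $40,300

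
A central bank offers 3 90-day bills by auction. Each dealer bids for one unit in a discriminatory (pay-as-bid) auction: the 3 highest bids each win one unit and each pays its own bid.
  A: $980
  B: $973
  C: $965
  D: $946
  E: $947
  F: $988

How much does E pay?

Ordering the bids: 988 (F), 980 (A), 973 (B), 965 (C), 947 (E), …
Winners (3 units): F, A, B.
E does not win → $0.

E pays $0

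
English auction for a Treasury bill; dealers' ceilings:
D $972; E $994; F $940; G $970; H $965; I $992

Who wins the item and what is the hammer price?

Limits ranked: 994 (E) > 992 (I) > 972 (D) > 970 (G) > 965 (H) > 940 (F)
I is the last rival to drop out, at $992; E remains and wins at that price.

E wins at $992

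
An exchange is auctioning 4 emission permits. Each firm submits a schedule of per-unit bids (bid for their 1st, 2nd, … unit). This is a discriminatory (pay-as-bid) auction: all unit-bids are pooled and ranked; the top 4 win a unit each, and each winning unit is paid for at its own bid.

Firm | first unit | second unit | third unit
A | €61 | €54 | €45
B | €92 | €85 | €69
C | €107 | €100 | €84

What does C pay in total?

Merging the schedules and taking the best 4: 107 (C-1), 100 (C-2), 92 (B-1), 85 (B-2)
Next rejected bid: €84 (not a price — pay-as-bid).
C's winning unit-bids: 107 + 100 = €207.

C pays €207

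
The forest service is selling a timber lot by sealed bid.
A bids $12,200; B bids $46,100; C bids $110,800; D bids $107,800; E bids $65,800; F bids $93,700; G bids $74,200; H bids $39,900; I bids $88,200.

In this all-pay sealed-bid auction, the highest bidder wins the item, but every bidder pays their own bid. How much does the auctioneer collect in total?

All-pay sealed-bid auction: the highest bidder wins the item, but every bidder pays their own bid.
Sorting bids: 110,800 (C) > 107,800 (D) > 93,700 (F) > 88,200 (I) > 74,200 (G) > 65,800 (E) > …
C wins with the top bid; all bids are sunk regardless.
Every bidder forfeits their bid regardless of winning.
Revenue = 12,200 + 46,100 + 110,800 + 107,800 + 65,800 + 93,700 + 74,200 + 39,900 + 88,200 = $638,700.

Total revenue: $638,700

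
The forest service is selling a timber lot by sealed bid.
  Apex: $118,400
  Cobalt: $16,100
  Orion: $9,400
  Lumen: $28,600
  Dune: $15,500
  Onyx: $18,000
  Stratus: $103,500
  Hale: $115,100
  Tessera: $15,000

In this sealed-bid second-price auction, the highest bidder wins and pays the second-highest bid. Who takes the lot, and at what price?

Bids ranked: 118,400 (Apex) > 115,100 (Hale) > 103,500 (Stratus) > 28,600 (Lumen) > 18,000 (Onyx) > 16,100 (Cobalt) > …
Apex is highest; pays the second-highest bid, $115,100.

Apex pays $115,100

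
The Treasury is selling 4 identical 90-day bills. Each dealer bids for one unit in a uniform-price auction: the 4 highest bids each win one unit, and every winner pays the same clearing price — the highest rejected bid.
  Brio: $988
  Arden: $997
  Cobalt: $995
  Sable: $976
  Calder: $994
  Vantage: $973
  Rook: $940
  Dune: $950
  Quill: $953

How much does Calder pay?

Calder pays $976

Sorting: 997 (Arden), 995 (Cobalt), 994 (Calder), 988 (Brio), 976 (Sable), 973 (Vantage), …
Top 4: Arden, Cobalt, Calder, Brio.
First losing bid is Sable's $976, which sets the uniform price.
Calder wins → pays $976.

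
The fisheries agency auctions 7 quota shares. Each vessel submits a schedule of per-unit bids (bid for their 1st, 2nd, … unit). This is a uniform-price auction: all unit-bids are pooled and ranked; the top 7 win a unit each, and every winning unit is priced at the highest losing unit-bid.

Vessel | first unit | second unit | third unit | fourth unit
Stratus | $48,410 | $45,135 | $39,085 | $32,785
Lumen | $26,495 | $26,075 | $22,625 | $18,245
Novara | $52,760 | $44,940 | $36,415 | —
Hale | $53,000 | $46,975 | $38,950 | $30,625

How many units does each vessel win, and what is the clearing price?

All unit-bids, highest first — top 7: 53,000 (Hale-1), 52,760 (Novara-1), 48,410 (Stratus-1), 46,975 (Hale-2), 45,135 (Stratus-2), 44,940 (Novara-2), 39,085 (Stratus-3)
Highest rejected unit-bid = $38,950.
Allocation: Hale 2, Novara 2, Stratus 3.

Hale 2, Novara 2, Stratus 3; clearing price $38,950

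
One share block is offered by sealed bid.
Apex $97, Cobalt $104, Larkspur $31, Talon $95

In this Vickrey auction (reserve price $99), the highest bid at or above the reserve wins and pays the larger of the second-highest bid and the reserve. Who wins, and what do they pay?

Rule: the highest bid at or above the reserve wins and pays the larger of the second-highest bid and the reserve.
Bids in order: 104 (Cobalt) > 97 (Apex) > 95 (Talon) > 31 (Larkspur)
Cobalt has the top bid at or above the reserve ($104).
max(second-highest $97, reserve $99) = $99.

Cobalt pays $99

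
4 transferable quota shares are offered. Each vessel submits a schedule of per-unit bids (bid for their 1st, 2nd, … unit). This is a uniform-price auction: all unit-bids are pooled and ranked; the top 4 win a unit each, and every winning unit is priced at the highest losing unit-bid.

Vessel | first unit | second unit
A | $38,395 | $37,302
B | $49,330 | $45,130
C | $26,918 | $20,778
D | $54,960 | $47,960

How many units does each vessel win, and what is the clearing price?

B 2, D 2; clearing price $38,395

All unit-bids, highest first — top 4: 54,960 (D-1), 49,330 (B-1), 47,960 (D-2), 45,130 (B-2)
The (k+1)-th unit-bid is $38,395.
Allocation: B 2, D 2.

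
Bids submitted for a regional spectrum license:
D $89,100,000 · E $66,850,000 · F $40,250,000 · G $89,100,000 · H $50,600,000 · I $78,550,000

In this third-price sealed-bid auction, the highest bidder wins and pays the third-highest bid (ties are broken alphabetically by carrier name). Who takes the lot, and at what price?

D pays $78,550,000

Sorting bids: 89,100,000 (D) > 89,100,000 (G) > 78,550,000 (I) > 66,850,000 (E) > 50,600,000 (H) > 40,250,000 (F)
Tie at $89,100,000 → D wins by tie-break.
D wins; payment is bid #3 in the ranking = $78,550,000.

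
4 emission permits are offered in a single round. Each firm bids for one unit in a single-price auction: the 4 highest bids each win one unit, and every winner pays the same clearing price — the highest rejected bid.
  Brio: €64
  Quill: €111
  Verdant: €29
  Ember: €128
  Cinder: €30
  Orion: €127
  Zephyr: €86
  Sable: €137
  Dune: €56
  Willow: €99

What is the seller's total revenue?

Total revenue: €396

Bids ranked high→low: 137 (Sable), 128 (Ember), 127 (Orion), 111 (Quill), 99 (Willow), 86 (Zephyr), …
Top 4: Sable, Ember, Orion, Quill.
Highest unsuccessful bid: €99 → clearing price.
Total revenue = 4 × €99 = €396.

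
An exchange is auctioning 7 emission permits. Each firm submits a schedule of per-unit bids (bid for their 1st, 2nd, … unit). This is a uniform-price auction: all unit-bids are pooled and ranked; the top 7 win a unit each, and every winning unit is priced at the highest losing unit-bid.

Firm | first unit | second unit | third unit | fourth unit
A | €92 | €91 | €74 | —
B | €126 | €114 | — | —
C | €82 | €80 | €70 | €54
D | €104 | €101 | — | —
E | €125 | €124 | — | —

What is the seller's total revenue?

Merging the schedules and taking the best 7: 126 (B-1), 125 (E-1), 124 (E-2), 114 (B-2), 104 (D-1), 101 (D-2), 92 (A-1)
First bid not allocated: €91.
Allocation: A 1, B 2, D 2, E 2. Every unit priced at €91.
Revenue = 7 × 91 = €637.

Total revenue: €637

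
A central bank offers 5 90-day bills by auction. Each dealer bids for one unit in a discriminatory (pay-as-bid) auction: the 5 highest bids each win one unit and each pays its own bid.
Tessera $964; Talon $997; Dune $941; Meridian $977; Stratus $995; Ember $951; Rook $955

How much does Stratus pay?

Bids ranked high→low: 997 (Talon), 995 (Stratus), 977 (Meridian), 964 (Tessera), 955 (Rook), 951 (Ember), 941 (Dune)
Winners (5 units): Talon, Stratus, Meridian, Tessera, Rook.
Stratus wins → own bid $995.

Stratus pays $995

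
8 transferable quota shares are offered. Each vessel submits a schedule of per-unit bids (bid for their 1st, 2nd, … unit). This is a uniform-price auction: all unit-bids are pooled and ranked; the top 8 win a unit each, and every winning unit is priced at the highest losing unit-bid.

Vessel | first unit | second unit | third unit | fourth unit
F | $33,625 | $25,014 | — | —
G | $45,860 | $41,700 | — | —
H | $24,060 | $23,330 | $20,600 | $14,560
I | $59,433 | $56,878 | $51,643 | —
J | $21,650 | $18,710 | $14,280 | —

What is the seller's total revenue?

Total revenue: $186,640

Pooled unit-bids ranked (top 8): 59,433 (I-1), 56,878 (I-2), 51,643 (I-3), 45,860 (G-1), 41,700 (G-2), 33,625 (F-1), 25,014 (F-2), 24,060 (H-1)
The (k+1)-th unit-bid is $23,330.
Allocation: F 2, G 2, H 1, I 3. Every unit priced at $23,330.
Revenue = 8 × 23,330 = $186,640.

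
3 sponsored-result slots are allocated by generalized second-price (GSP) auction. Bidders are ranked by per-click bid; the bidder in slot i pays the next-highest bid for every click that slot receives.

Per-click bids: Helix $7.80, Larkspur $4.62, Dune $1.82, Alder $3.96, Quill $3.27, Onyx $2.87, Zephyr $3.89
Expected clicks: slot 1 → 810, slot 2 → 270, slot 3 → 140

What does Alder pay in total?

Sorting advertisers: $7.80 (Helix) > $4.62 (Larkspur) > $3.96 (Alder) > $3.89 (Zephyr) > …
Alder holds slot 3 → pays next bid $3.89 × 140 clicks = $544.60.

Alder pays $544.60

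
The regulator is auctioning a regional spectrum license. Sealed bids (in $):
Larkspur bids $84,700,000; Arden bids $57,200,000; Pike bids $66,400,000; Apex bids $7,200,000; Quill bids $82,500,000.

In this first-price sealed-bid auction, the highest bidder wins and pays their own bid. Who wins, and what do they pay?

Bids ranked: 84,700,000 (Larkspur) > 82,500,000 (Quill) > 66,400,000 (Pike) > 57,200,000 (Arden) > 7,200,000 (Apex)
Larkspur is highest → pays own bid, $84,700,000.

Larkspur pays $84,700,000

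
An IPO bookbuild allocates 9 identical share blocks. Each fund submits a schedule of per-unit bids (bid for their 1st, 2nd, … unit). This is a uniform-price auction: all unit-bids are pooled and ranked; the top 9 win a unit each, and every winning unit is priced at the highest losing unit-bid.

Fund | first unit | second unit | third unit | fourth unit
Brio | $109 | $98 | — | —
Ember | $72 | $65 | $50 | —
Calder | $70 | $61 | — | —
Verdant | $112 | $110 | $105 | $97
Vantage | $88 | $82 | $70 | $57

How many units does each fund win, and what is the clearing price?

Merging the schedules and taking the best 9: 112 (Verdant-1), 110 (Verdant-2), 109 (Brio-1), 105 (Verdant-3), 98 (Brio-2), 97 (Verdant-4), 88 (Vantage-1), 82 (Vantage-2), 72 (Ember-1)
Highest rejected unit-bid = $70.
Allocation: Brio 2, Ember 1, Vantage 2, Verdant 4.

Brio 2, Ember 1, Vantage 2, Verdant 4; clearing price $70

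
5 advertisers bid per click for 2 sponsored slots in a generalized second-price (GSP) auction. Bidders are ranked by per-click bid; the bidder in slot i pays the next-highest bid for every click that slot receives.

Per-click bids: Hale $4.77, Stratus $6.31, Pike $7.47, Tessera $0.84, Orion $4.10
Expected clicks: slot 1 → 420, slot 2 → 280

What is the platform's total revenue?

Ranked by bid: $7.47 (Pike) > $6.31 (Stratus) > $4.77 (Hale) > …
Slot 1: Pike pays $6.31 × 420 = $2650.20
Slot 2: Stratus pays $4.77 × 280 = $1335.60
Total = $3985.80

Total revenue: $3985.80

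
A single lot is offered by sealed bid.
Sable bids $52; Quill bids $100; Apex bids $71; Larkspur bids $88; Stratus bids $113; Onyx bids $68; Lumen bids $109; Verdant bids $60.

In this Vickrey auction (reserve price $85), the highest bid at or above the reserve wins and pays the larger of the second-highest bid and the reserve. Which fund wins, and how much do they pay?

Stratus pays $109

Bids ranked: 113 (Stratus) > 109 (Lumen) > 100 (Quill) > 88 (Larkspur) > 71 (Apex) > 68 (Onyx) > …
Stratus has the top bid at or above the reserve ($113).
max(second-highest $109, reserve $85) = $109; the reserve does not bind.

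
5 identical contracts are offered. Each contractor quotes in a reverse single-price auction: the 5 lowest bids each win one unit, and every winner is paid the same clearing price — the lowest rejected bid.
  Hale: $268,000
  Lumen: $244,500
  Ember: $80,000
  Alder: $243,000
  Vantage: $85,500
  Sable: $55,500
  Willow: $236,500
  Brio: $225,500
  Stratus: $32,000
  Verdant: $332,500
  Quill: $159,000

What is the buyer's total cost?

Total cost: $1,127,500

Sorting: 32,000 (Stratus), 55,500 (Sable), 80,000 (Ember), 85,500 (Vantage), 159,000 (Quill), 225,500 (Brio), 236,500 (Willow), …
The 5 lowest are Stratus, Sable, Ember, Vantage, Quill.
Clearing price = lowest rejected bid = $225,500.
Total cost = 5 × $225,500 = $1,127,500.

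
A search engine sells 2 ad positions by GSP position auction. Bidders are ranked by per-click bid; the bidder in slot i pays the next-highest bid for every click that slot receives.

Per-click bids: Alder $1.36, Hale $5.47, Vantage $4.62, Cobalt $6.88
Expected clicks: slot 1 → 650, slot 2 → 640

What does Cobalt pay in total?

Sorting advertisers: $6.88 (Cobalt) > $5.47 (Hale) > $4.62 (Vantage) > …
Cobalt holds slot 1 → pays next bid $5.47 × 650 clicks = $3555.50.

Cobalt pays $3555.50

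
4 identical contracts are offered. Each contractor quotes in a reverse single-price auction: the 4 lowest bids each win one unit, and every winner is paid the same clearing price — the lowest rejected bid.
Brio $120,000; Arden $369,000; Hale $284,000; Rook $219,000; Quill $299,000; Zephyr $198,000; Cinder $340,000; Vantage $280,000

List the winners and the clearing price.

Brio, Zephyr, Rook, Vantage; each is paid $284,000

Sorting: 120,000 (Brio), 198,000 (Zephyr), 219,000 (Rook), 280,000 (Vantage), 284,000 (Hale), 299,000 (Quill), …
Lowest 4: Brio, Zephyr, Rook, Vantage.
First losing bid is Hale's $284,000, which sets the uniform price.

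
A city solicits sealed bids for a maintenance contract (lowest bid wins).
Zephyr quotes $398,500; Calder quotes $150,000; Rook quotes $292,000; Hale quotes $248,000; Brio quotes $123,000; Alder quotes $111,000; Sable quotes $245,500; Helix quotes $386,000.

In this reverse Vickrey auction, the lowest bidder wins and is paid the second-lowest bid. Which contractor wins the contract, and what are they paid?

Alder is paid $123,000

Bids ranked: 111,000 (Alder) < 123,000 (Brio) < 150,000 (Calder) < 245,500 (Sable) < 248,000 (Hale) < 292,000 (Rook) < …
Alder is lowest; is paid the second-lowest bid, $123,000.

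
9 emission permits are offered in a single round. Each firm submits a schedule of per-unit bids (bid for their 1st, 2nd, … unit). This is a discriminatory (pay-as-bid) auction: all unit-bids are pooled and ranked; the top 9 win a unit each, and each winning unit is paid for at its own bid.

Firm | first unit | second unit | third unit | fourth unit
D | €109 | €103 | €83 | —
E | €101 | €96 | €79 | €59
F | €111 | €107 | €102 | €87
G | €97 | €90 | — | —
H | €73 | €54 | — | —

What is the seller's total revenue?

All unit-bids, highest first — top 9: 111 (F-1), 109 (D-1), 107 (F-2), 103 (D-2), 102 (F-3), 101 (E-1), 97 (G-1), 96 (E-2), 90 (G-2)
Next rejected bid: €87 (not a price — pay-as-bid).
Each winning unit pays its own bid.
Revenue = 111 + 109 + 107 + 103 + 102 + 101 + 97 + 96 + 90 = €916.

Total revenue: €916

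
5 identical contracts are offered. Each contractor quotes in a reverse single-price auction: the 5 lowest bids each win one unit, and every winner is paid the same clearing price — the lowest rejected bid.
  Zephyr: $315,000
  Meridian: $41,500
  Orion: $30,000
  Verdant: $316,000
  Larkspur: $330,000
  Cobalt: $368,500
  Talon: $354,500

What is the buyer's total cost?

Bids ranked low→high: 30,000 (Orion), 41,500 (Meridian), 315,000 (Zephyr), 316,000 (Verdant), 330,000 (Larkspur), 354,500 (Talon), 368,500 (Cobalt)
Lowest 5: Orion, Meridian, Zephyr, Verdant, Larkspur.
First losing bid is Talon's $354,500, which sets the uniform price.
Total cost = 5 × $354,500 = $1,772,500.

Total cost: $1,772,500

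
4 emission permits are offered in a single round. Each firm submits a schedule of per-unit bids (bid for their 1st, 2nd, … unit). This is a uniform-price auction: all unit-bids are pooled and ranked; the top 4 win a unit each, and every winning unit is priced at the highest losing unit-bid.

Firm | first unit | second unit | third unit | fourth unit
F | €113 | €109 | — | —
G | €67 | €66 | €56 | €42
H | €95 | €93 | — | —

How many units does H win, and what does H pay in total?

All unit-bids, highest first — top 4: 113 (F-1), 109 (F-2), 95 (H-1), 93 (H-2)
First bid not allocated: €67.
H wins 2 unit(s) at €67 each.

H: 2 units, pays €134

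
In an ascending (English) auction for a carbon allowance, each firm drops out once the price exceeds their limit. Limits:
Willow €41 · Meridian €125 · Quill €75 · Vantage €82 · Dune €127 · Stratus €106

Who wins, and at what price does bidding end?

Limits in order: 127 (Dune) > 125 (Meridian) > 106 (Stratus) > 82 (Vantage) > 75 (Quill) > 41 (Willow)
Once the price passes €125, only Dune is left; the hammer falls at Meridian's limit of €125.

Dune wins at €125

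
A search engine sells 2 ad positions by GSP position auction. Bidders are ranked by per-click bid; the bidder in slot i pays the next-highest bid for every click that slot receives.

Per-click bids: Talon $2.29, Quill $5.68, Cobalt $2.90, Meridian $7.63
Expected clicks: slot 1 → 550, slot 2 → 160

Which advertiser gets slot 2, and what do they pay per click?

Ranked by bid: $7.63 (Meridian) > $5.68 (Quill) > $2.90 (Cobalt) > …
Slot 2 goes to the second-ranked bidder, Quill, who pays the next bid down: $2.90/click.

Quill; $2.90 per click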